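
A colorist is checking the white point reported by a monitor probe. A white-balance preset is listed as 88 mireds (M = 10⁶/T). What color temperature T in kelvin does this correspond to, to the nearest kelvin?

11364 K

T = 10⁶ / 88 = 11363.64 K → 11364 K.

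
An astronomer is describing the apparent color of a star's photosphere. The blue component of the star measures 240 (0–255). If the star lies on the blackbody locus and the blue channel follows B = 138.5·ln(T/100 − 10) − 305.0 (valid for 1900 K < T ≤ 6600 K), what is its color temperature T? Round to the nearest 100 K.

ln(t − 10) = (240 + 305.0) / 138.5 = 3.9350.
t − 10 = e^3.9350 = 51.163, so t = 61.163.
T = 100·t = 6116 K → 6100 K to the nearest 100 K.

6100 K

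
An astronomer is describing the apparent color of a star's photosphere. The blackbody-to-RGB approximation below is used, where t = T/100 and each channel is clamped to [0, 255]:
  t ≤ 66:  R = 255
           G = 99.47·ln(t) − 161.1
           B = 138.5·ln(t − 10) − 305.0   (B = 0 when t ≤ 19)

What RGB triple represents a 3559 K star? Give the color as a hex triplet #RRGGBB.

#FFC290

t = 3559/100 = 35.59; the t ≤ 66 branch applies.
R = 255 by definition for t ≤ 66.
G = 99.47·ln 35.59 − 161.1 = 99.47·3.5721 − 161.1 = 194.213.
B = 138.5·ln(35.59 − 10) − 305.0 = 138.5·ln 25.59 − 305.0 = 138.5·3.2422 − 305.0 = 144.045.
Rounded: (255, 194, 144).
In hex: #FFC290.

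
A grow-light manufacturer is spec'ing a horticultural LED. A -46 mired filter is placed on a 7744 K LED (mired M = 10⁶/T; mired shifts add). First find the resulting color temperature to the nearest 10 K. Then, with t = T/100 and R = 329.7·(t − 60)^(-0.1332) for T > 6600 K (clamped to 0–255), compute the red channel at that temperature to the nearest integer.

191

M_in = 10⁶/7744 = 129.13; M_out = 129.13 + (-46) = 83.13.
T_out = 10⁶/83.13 = 12029.0 K → 12030 K; t = 120.3.
R = 329.7·(120.3 − 60)^(-0.1332) = 329.7·60.3^(-0.1332) = 329.7·0.57924 = 190.977.
Rounded: 191.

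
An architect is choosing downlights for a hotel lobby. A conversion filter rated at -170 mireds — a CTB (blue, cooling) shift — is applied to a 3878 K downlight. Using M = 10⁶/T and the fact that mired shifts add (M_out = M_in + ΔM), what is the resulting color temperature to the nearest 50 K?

11400 K

M_in = 10⁶/3878 = 257.86 mireds.
M_out = 257.86 + (-170) = 87.86 mireds.
T_out = 10⁶/87.86 = 11381.1 K → 11400 K.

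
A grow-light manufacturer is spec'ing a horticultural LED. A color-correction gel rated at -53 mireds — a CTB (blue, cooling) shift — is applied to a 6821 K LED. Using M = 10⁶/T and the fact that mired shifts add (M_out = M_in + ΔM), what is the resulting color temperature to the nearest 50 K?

M_in = 10⁶/6821 = 146.61 mireds.
M_out = 146.61 + (-53) = 93.61 mireds.
T_out = 10⁶/93.61 = 10683.1 K → 10700 K.

10700 K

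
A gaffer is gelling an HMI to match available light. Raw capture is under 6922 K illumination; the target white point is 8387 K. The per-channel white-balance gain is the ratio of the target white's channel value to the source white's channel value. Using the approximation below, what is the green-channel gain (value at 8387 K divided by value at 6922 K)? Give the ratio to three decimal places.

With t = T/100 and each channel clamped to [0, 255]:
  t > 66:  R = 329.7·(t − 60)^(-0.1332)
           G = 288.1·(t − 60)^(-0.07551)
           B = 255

0.931

At 6922 K (t = 69.22):
  G = 288.1·(69.22 − 60)^(-0.07551) = 288.1·9.22^(-0.07551) = 288.1·0.84558 = 243.611.
At 8387 K (t = 83.87):
  G = 288.1·(83.87 − 60)^(-0.07551) = 288.1·23.87^(-0.07551) = 288.1·0.78697 = 226.726.
Gain = 226.726 / 243.611 = 0.9307 → 0.931.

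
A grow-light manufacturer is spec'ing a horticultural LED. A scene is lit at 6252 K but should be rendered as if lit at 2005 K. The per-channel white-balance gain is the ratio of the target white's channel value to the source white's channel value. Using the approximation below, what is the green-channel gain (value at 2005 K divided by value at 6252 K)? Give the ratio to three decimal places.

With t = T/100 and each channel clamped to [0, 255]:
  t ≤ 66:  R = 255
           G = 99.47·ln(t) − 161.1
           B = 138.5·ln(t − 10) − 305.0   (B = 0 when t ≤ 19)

0.548

At 6252 K (t = 62.52):
  G = 99.47·ln 62.52 − 161.1 = 99.47·4.1355 − 161.1 = 250.257.
At 2005 K (t = 20.05):
  G = 99.47·ln 20.05 − 161.1 = 99.47·2.9982 − 161.1 = 137.134.
Gain = 137.134 / 250.257 = 0.5480 → 0.548.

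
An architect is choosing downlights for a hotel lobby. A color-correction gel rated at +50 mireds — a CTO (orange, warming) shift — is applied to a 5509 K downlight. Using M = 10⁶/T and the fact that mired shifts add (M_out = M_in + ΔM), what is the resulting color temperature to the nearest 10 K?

M_in = 10⁶/5509 = 181.52 mireds.
M_out = 181.52 + (+50) = 231.52 mireds.
T_out = 10⁶/231.52 = 4319.3 K → 4320 K.

4320 K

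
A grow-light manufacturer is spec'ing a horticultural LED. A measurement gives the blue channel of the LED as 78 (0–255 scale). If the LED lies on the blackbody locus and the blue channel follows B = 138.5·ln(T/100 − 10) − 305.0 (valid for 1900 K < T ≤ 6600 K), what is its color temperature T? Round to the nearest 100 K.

2600 K

ln(t − 10) = (78 + 305.0) / 138.5 = 2.7653.
t − 10 = e^2.7653 = 15.884, so t = 25.884.
T = 100·t = 2588 K → 2600 K to the nearest 100 K.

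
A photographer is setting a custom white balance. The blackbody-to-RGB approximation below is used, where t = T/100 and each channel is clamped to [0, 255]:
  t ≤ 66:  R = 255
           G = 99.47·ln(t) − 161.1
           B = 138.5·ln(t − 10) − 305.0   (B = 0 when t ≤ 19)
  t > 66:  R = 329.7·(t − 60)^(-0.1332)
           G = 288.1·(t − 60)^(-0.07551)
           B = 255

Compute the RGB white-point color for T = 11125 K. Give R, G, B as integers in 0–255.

t = 11125/100 = 111.25; the t > 66 branch applies.
R = 329.7·(111.25 − 60)^(-0.1332) = 329.7·51.25^(-0.1332) = 329.7·0.59193 = 195.159.
G = 288.1·(111.25 − 60)^(-0.07551) = 288.1·51.25^(-0.07551) = 288.1·0.74285 = 214.015.
B = 255 by definition for t > 66.
Rounded: (195, 214, 255).

R=195, G=214, B=255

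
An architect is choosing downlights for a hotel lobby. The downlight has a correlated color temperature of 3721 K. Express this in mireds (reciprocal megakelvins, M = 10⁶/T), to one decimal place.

268.7 mireds

M = 10⁶ / 3721 = 268.745 → 268.7 mireds.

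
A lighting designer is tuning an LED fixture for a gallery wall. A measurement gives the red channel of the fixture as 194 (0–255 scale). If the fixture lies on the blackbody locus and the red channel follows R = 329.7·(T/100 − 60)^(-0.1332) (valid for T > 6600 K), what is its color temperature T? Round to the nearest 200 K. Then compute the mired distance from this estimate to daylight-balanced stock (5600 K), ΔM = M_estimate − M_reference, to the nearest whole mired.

(t − 60)^(-0.1332) = 194/329.7 = 0.58841.
t − 60 = 0.58841^(1/-0.1332) = 0.58841^(-7.508) = 53.593, so t = 113.593.
T = 100·t = 11359 K → 11400 K to the nearest 200 K.
M_estimate = 10⁶/11400 = 87.72; M_reference = 10⁶/5600 = 178.57.
ΔM = 87.72 − 178.57 = -90.85 → -91 mireds.

-91 mireds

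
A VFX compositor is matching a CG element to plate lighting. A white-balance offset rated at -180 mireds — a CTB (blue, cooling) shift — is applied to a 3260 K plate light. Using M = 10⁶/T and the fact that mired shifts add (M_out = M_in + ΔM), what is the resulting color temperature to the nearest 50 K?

7900 K

M_in = 10⁶/3260 = 306.75 mireds.
M_out = 306.75 + (-180) = 126.75 mireds.
T_out = 10⁶/126.75 = 7889.6 K → 7900 K.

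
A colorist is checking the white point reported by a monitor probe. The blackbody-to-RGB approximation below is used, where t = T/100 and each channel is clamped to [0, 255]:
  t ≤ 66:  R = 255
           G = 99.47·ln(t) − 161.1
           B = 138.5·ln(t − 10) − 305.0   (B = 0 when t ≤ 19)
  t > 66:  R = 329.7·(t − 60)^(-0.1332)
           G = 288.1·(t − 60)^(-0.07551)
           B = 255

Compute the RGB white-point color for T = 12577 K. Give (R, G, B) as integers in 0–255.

t = 12577/100 = 125.77; the t > 66 branch applies.
R = 329.7·(125.77 − 60)^(-0.1332) = 329.7·65.77^(-0.1332) = 329.7·0.57258 = 188.781.
G = 288.1·(125.77 − 60)^(-0.07551) = 288.1·65.77^(-0.07551) = 288.1·0.72899 = 210.022.
B = 255 by definition for t > 66.
Rounded: (189, 210, 255).

(189, 210, 255)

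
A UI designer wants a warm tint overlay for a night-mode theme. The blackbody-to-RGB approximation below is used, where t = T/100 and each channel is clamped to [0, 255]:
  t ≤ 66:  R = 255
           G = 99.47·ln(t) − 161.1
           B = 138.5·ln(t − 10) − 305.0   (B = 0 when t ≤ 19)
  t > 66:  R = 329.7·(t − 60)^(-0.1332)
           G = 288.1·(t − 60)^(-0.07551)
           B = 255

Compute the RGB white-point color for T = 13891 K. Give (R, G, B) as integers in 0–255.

(184, 207, 255)

t = 13891/100 = 138.91; the t > 66 branch applies.
R = 329.7·(138.91 − 60)^(-0.1332) = 329.7·78.91^(-0.1332) = 329.7·0.55886 = 184.256.
G = 288.1·(138.91 − 60)^(-0.07551) = 288.1·78.91^(-0.07551) = 288.1·0.71903 = 207.153.
B = 255 by definition for t > 66.
Rounded: (184, 207, 255).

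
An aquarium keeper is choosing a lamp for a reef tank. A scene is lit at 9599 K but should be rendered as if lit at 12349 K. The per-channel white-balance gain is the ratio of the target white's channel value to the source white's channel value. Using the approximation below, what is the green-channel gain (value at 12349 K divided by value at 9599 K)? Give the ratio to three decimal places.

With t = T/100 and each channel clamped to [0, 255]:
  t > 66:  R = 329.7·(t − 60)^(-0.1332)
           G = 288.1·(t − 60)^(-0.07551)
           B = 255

0.958

At 9599 K (t = 95.99):
  G = 288.1·(95.99 − 60)^(-0.07551) = 288.1·35.99^(-0.07551) = 288.1·0.76294 = 219.804.
At 12349 K (t = 123.49):
  G = 288.1·(123.49 − 60)^(-0.07551) = 288.1·63.49^(-0.07551) = 288.1·0.73093 = 210.582.
Gain = 210.582 / 219.804 = 0.9580 → 0.958.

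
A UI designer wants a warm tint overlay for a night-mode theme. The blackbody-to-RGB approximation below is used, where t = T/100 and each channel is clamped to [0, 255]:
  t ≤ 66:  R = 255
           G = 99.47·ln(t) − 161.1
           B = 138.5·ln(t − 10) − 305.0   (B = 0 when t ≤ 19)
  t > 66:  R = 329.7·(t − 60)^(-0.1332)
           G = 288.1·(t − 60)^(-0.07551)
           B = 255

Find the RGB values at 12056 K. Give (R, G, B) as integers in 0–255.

(191, 211, 255)

t = 12056/100 = 120.56; the t > 66 branch applies.
R = 329.7·(120.56 − 60)^(-0.1332) = 329.7·60.56^(-0.1332) = 329.7·0.57891 = 190.867.
G = 288.1·(120.56 − 60)^(-0.07551) = 288.1·60.56^(-0.07551) = 288.1·0.73355 = 211.335.
B = 255 by definition for t > 66.
Rounded: (191, 211, 255).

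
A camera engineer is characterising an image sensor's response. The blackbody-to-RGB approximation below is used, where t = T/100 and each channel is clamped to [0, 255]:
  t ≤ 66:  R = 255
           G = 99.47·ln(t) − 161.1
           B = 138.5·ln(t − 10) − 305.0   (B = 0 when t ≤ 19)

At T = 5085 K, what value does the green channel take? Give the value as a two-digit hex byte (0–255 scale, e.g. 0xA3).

0xE6

t = 5085/100 = 50.85; the t ≤ 66 branch applies.
G = 99.47·ln 50.85 − 161.1 = 99.47·3.9289 − 161.1 = 229.706.
Rounded: 230; in hex, 0xE6.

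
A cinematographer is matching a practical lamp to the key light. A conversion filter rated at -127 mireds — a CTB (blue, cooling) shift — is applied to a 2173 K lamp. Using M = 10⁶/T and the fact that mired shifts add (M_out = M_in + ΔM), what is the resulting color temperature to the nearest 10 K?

3000 K

M_in = 10⁶/2173 = 460.19 mireds.
M_out = 460.19 + (-127) = 333.19 mireds.
T_out = 10⁶/333.19 = 3001.3 K → 3000 K.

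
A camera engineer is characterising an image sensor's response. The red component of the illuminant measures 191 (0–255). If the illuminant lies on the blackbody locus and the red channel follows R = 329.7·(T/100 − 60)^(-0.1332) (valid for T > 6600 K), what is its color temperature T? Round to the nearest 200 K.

(t − 60)^(-0.1332) = 191/329.7 = 0.57931.
t − 60 = 0.57931^(1/-0.1332) = 0.57931^(-7.508) = 60.245, so t = 120.245.
T = 100·t = 12025 K → 12000 K to the nearest 200 K.

12000 K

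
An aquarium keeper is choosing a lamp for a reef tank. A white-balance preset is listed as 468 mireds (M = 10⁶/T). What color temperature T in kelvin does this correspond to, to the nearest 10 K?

2140 K

T = 10⁶ / 468 = 2136.75 K → 2140 K.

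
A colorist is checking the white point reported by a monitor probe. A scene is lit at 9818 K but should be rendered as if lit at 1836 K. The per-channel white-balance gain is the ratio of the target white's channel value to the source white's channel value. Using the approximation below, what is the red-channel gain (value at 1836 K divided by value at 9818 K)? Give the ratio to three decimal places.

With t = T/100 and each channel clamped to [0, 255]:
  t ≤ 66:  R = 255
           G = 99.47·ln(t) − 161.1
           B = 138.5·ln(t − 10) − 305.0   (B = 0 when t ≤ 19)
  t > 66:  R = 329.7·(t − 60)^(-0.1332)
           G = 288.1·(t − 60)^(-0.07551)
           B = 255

1.256

At 9818 K (t = 98.18):
  R = 329.7·(98.18 − 60)^(-0.1332) = 329.7·38.18^(-0.1332) = 329.7·0.61560 = 202.964.
At 1836 K (t = 18.36):
  R = 255 by definition for t ≤ 66.
Gain = 255.000 / 202.964 = 1.2564 → 1.256.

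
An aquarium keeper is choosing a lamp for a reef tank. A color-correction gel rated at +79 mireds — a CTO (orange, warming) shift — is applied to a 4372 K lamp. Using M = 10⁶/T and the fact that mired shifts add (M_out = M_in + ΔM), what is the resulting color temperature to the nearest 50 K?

3250 K

M_in = 10⁶/4372 = 228.73 mireds.
M_out = 228.73 + (+79) = 307.73 mireds.
T_out = 10⁶/307.73 = 3249.6 K → 3250 K.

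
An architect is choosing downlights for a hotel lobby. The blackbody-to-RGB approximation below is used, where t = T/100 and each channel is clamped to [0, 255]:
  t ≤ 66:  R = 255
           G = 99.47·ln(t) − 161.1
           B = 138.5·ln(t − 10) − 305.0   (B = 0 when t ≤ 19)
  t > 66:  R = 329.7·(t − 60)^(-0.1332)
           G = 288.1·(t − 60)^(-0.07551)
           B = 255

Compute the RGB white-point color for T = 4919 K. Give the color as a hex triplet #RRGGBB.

t = 4919/100 = 49.19; the t ≤ 66 branch applies.
R = 255 by definition for t ≤ 66.
G = 99.47·ln 49.19 − 161.1 = 99.47·3.8957 − 161.1 = 226.404.
B = 138.5·ln(49.19 − 10) − 305.0 = 138.5·ln 39.19 − 305.0 = 138.5·3.6684 − 305.0 = 203.076.
Rounded: (255, 226, 203).
In hex: #FFE2CB.

#FFE2CB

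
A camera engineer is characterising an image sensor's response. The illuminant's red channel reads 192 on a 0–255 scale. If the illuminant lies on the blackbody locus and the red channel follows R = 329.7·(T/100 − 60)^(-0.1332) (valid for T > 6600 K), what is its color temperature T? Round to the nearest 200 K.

(t − 60)^(-0.1332) = 192/329.7 = 0.58235.
t − 60 = 0.58235^(1/-0.1332) = 0.58235^(-7.508) = 57.929, so t = 117.929.
T = 100·t = 11793 K → 11800 K to the nearest 200 K.

11800 K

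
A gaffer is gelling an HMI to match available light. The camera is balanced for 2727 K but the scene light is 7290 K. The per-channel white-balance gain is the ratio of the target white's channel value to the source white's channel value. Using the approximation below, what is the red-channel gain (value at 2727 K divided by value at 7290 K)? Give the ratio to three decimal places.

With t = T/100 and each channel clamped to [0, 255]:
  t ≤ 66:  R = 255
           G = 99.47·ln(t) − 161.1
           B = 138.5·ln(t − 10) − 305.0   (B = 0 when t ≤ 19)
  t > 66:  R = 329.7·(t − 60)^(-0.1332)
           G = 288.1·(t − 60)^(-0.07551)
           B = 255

At 7290 K (t = 72.9):
  R = 329.7·(72.9 − 60)^(-0.1332) = 329.7·12.9^(-0.1332) = 329.7·0.71133 = 234.525.
At 2727 K (t = 27.27):
  R = 255 by definition for t ≤ 66.
Gain = 255.000 / 234.525 = 1.0873 → 1.087.

1.087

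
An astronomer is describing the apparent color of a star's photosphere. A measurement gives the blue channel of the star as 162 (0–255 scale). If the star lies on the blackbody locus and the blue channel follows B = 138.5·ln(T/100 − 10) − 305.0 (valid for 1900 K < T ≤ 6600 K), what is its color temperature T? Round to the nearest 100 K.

ln(t − 10) = (162 + 305.0) / 138.5 = 3.3718.
t − 10 = e^3.3718 = 29.132, so t = 39.132.
T = 100·t = 3913 K → 3900 K to the nearest 100 K.

3900 K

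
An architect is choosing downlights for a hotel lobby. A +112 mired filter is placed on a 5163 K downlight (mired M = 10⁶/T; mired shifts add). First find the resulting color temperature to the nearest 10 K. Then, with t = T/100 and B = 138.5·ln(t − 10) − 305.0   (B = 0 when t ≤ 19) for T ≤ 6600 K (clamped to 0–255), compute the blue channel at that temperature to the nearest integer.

M_in = 10⁶/5163 = 193.69; M_out = 193.69 + (+112) = 305.69.
T_out = 10⁶/305.69 = 3271.3 K → 3270 K; t = 32.7.
B = 138.5·ln(32.7 − 10) − 305.0 = 138.5·ln 22.7 − 305.0 = 138.5·3.1224 − 305.0 = 127.448.
Rounded: 127.

127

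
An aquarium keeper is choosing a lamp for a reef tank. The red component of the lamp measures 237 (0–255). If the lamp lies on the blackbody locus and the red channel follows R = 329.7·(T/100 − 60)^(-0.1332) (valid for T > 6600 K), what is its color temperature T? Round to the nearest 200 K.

7200 K

(t − 60)^(-0.1332) = 237/329.7 = 0.71884.
t − 60 = 0.71884^(1/-0.1332) = 0.71884^(-7.508) = 11.922, so t = 71.922.
T = 100·t = 7192 K → 7200 K to the nearest 200 K.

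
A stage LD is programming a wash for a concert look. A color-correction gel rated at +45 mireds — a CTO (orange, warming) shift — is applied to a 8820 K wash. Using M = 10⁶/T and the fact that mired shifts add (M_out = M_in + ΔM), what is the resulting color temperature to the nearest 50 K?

6300 K

M_in = 10⁶/8820 = 113.38 mireds.
M_out = 113.38 + (+45) = 158.38 mireds.
T_out = 10⁶/158.38 = 6314.0 K → 6300 K.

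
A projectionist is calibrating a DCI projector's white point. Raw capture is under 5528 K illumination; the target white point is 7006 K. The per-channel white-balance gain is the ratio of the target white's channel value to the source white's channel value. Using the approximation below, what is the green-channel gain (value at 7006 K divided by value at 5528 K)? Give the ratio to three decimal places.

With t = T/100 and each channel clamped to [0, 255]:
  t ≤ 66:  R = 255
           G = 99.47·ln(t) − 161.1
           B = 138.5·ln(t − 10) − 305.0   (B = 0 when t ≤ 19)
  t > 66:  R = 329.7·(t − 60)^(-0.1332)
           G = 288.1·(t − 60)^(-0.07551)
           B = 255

At 5528 K (t = 55.28):
  G = 99.47·ln 55.28 − 161.1 = 99.47·4.0124 − 161.1 = 238.015.
At 7006 K (t = 70.06):
  G = 288.1·(70.06 − 60)^(-0.07551) = 288.1·10.06^(-0.07551) = 288.1·0.84003 = 242.012.
Gain = 242.012 / 238.015 = 1.0168 → 1.017.

1.017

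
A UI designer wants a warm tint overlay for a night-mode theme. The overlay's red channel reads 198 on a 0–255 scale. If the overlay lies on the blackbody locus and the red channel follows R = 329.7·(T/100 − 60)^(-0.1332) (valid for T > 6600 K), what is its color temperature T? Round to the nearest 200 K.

(t − 60)^(-0.1332) = 198/329.7 = 0.60055.
t − 60 = 0.60055^(1/-0.1332) = 0.60055^(-7.508) = 45.980, so t = 105.980.
T = 100·t = 10598 K → 10600 K to the nearest 200 K.

10600 K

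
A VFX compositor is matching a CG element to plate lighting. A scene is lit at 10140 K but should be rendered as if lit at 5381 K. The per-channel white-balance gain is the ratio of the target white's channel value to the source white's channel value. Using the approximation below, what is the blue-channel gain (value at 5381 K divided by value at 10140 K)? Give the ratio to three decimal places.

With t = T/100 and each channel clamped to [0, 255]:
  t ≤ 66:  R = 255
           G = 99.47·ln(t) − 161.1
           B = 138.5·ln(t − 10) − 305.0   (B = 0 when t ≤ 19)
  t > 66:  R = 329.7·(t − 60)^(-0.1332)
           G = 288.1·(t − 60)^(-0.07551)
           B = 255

0.857

At 10140 K (t = 101.4):
  B = 255 by definition for t > 66.
At 5381 K (t = 53.81):
  B = 138.5·ln(53.81 − 10) − 305.0 = 138.5·ln 43.81 − 305.0 = 138.5·3.7799 − 305.0 = 218.511.
Gain = 218.511 / 255.000 = 0.8569 → 0.857.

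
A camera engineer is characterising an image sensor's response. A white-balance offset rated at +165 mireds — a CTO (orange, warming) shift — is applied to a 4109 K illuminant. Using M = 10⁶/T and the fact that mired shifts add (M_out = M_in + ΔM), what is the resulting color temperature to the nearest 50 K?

M_in = 10⁶/4109 = 243.37 mireds.
M_out = 243.37 + (+165) = 408.37 mireds.
T_out = 10⁶/408.37 = 2448.8 K → 2450 K.

2450 K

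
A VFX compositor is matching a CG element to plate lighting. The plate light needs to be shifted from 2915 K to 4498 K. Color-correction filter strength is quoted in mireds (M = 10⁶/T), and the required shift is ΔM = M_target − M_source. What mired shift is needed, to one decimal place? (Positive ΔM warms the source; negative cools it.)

-120.7 mireds

M_source = 10⁶/2915 = 343.053; M_target = 10⁶/4498 = 222.321.
ΔM = 222.321 − 343.053 = -120.732 → -120.7 mireds, a cooling shift.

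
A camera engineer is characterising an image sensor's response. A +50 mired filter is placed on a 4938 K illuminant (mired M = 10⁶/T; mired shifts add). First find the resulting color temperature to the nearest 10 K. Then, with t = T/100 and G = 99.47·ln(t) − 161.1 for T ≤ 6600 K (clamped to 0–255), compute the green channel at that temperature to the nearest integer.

M_in = 10⁶/4938 = 202.51; M_out = 202.51 + (+50) = 252.51.
T_out = 10⁶/252.51 = 3960.2 K → 3960 K; t = 39.6.
G = 99.47·ln 39.6 − 161.1 = 99.47·3.6788 − 161.1 = 204.833.
Rounded: 205.

205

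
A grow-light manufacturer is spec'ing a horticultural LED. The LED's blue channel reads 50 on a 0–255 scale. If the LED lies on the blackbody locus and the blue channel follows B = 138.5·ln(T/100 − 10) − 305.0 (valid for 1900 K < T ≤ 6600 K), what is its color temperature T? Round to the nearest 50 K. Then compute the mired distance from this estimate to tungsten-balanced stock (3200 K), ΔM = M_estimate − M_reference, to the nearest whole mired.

+122 mireds

ln(t − 10) = (50 + 305.0) / 138.5 = 2.5632.
t − 10 = e^2.5632 = 12.977, so t = 22.977.
T = 100·t = 2298 K → 2300 K to the nearest 50 K.
M_estimate = 10⁶/2300 = 434.78; M_reference = 10⁶/3200 = 312.50.
ΔM = 434.78 − 312.50 = 122.28 → +122 mireds.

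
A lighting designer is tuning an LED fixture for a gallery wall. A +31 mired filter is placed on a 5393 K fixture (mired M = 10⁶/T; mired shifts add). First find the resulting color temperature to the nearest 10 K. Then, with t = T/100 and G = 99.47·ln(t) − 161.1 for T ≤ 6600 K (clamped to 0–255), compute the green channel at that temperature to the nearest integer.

M_in = 10⁶/5393 = 185.43; M_out = 185.43 + (+31) = 216.43.
T_out = 10⁶/216.43 = 4620.5 K → 4620 K; t = 46.2.
G = 99.47·ln 46.2 − 161.1 = 99.47·3.8330 − 161.1 = 220.167.
Rounded: 220.

220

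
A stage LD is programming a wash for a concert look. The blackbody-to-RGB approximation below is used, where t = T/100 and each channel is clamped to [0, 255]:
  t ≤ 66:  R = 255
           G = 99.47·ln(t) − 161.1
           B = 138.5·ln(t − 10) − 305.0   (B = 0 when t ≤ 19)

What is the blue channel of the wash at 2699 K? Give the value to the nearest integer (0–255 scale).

t = 2699/100 = 26.99; the t ≤ 66 branch applies.
B = 138.5·ln(26.99 − 10) − 305.0 = 138.5·ln 16.99 − 305.0 = 138.5·2.8326 − 305.0 = 87.319.
Rounded: 87.

87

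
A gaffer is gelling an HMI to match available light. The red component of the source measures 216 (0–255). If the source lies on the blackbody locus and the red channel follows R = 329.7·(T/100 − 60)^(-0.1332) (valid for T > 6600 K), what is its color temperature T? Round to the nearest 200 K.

(t − 60)^(-0.1332) = 216/329.7 = 0.65514.
t − 60 = 0.65514^(1/-0.1332) = 0.65514^(-7.508) = 23.926, so t = 83.926.
T = 100·t = 8393 K → 8400 K to the nearest 200 K.

8400 K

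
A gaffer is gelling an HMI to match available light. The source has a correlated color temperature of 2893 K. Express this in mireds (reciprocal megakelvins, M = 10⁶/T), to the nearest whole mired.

M = 10⁶ / 2893 = 345.662 → 346 mireds.

346 mireds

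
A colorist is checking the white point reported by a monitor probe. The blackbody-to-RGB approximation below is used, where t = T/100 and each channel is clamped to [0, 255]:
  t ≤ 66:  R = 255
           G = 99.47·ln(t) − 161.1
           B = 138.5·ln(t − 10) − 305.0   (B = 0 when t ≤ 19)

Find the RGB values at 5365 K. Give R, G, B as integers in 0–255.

R=255, G=235, B=218

t = 5365/100 = 53.65; the t ≤ 66 branch applies.
R = 255 by definition for t ≤ 66.
G = 99.47·ln 53.65 − 161.1 = 99.47·3.9825 − 161.1 = 235.037.
B = 138.5·ln(53.65 − 10) − 305.0 = 138.5·ln 43.65 − 305.0 = 138.5·3.7762 − 305.0 = 218.004.
Rounded: (255, 235, 218).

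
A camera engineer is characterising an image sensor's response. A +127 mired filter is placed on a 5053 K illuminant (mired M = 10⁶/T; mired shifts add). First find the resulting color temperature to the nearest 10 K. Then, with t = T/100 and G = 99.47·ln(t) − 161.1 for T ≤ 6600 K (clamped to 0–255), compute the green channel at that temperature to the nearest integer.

180

M_in = 10⁶/5053 = 197.90; M_out = 197.90 + (+127) = 324.90.
T_out = 10⁶/324.90 = 3077.8 K → 3080 K; t = 30.8.
G = 99.47·ln 30.8 − 161.1 = 99.47·3.4275 − 161.1 = 179.835.
Rounded: 180.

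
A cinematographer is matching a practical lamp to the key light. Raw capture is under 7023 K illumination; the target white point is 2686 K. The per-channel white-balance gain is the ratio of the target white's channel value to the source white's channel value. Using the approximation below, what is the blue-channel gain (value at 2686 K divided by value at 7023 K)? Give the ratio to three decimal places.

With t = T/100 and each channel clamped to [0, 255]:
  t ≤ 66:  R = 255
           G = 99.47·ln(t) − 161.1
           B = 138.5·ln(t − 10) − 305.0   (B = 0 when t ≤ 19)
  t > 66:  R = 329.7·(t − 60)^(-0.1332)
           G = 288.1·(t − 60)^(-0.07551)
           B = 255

0.338

At 7023 K (t = 70.23):
  B = 255 by definition for t > 66.
At 2686 K (t = 26.86):
  B = 138.5·ln(26.86 − 10) − 305.0 = 138.5·ln 16.86 − 305.0 = 138.5·2.8249 − 305.0 = 86.255.
Gain = 86.255 / 255.000 = 0.3383 → 0.338.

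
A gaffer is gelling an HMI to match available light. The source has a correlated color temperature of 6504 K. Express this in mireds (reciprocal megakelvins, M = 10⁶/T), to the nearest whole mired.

M = 10⁶ / 6504 = 153.752 → 154 mireds.

154 mireds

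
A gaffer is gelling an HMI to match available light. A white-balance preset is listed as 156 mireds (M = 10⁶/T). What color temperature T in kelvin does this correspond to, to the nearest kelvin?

T = 10⁶ / 156 = 6410.26 K → 6410 K.

6410 K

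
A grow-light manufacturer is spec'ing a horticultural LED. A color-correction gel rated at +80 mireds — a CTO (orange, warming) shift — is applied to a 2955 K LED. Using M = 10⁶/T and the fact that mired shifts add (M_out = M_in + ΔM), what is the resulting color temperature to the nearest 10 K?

2390 K

M_in = 10⁶/2955 = 338.41 mireds.
M_out = 338.41 + (+80) = 418.41 mireds.
T_out = 10⁶/418.41 = 2390.0 K → 2390 K.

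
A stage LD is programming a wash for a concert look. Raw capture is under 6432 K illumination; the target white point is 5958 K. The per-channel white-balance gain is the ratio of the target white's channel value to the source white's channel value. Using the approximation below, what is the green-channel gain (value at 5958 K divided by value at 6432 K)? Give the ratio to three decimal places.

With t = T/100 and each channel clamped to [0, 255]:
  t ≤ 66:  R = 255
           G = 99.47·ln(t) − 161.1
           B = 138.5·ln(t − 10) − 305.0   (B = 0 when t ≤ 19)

At 6432 K (t = 64.32):
  G = 99.47·ln 64.32 − 161.1 = 99.47·4.1639 − 161.1 = 253.080.
At 5958 K (t = 59.58):
  G = 99.47·ln 59.58 − 161.1 = 99.47·4.0873 − 161.1 = 245.466.
Gain = 245.466 / 253.080 = 0.9699 → 0.970.

0.970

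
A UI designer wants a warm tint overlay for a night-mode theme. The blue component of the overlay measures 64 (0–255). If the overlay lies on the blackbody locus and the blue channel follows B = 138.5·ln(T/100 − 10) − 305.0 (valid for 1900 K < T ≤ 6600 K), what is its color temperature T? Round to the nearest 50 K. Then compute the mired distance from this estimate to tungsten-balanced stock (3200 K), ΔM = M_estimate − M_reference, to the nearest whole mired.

ln(t − 10) = (64 + 305.0) / 138.5 = 2.6643.
t − 10 = e^2.6643 = 14.357, so t = 24.357.
T = 100·t = 2436 K → 2450 K to the nearest 50 K.
M_estimate = 10⁶/2450 = 408.16; M_reference = 10⁶/3200 = 312.50.
ΔM = 408.16 − 312.50 = 95.66 → +96 mireds.

+96 mireds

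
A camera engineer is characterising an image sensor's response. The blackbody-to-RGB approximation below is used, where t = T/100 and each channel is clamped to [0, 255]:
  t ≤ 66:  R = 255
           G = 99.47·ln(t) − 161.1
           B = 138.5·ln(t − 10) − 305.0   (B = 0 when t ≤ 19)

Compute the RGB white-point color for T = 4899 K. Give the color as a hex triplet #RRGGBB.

t = 4899/100 = 48.99; the t ≤ 66 branch applies.
R = 255 by definition for t ≤ 66.
G = 99.47·ln 48.99 − 161.1 = 99.47·3.8916 − 161.1 = 225.999.
B = 138.5·ln(48.99 − 10) − 305.0 = 138.5·ln 38.99 − 305.0 = 138.5·3.6633 − 305.0 = 202.368.
Rounded: (255, 226, 202).
In hex: #FFE2CA.

#FFE2CA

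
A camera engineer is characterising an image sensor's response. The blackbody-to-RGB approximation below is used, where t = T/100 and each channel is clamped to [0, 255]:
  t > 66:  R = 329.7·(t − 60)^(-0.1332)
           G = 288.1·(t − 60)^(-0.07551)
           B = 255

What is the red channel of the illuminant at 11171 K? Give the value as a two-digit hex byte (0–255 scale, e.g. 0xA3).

t = 11171/100 = 111.71; the t > 66 branch applies.
R = 329.7·(111.71 − 60)^(-0.1332) = 329.7·51.71^(-0.1332) = 329.7·0.59122 = 194.926.
Rounded: 195; in hex, 0xC3.

0xC3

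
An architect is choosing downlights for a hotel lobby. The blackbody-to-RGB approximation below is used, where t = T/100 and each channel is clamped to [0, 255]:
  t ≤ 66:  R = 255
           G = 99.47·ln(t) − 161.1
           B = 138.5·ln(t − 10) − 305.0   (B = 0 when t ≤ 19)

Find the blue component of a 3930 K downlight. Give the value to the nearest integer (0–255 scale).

163

t = 3930/100 = 39.3; the t ≤ 66 branch applies.
B = 138.5·ln(39.3 − 10) − 305.0 = 138.5·ln 29.3 − 305.0 = 138.5·3.3776 − 305.0 = 162.796.
Rounded: 163.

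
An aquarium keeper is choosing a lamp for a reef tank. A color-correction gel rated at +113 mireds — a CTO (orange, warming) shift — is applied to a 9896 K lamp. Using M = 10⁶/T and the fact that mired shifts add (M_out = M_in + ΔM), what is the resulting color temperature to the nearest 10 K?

4670 K

M_in = 10⁶/9896 = 101.05 mireds.
M_out = 101.05 + (+113) = 214.05 mireds.
T_out = 10⁶/214.05 = 4671.8 K → 4670 K.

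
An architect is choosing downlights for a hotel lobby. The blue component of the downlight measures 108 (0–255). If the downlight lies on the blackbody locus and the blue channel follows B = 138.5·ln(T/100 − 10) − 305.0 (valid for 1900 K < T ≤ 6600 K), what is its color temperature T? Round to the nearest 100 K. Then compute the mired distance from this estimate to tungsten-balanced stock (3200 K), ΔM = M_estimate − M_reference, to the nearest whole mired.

ln(t − 10) = (108 + 305.0) / 138.5 = 2.9819.
t − 10 = e^2.9819 = 19.726, so t = 29.726.
T = 100·t = 2973 K → 3000 K to the nearest 100 K.
M_estimate = 10⁶/3000 = 333.33; M_reference = 10⁶/3200 = 312.50.
ΔM = 333.33 − 312.50 = 20.83 → +21 mireds.

+21 mireds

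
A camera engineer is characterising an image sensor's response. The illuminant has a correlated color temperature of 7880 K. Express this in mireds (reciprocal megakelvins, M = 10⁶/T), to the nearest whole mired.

M = 10⁶ / 7880 = 126.904 → 127 mireds.

127 mireds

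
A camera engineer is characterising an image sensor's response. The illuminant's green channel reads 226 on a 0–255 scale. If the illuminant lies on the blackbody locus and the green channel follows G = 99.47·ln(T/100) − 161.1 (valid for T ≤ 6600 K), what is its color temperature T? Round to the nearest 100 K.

ln t = (226 + 161.1) / 99.47 = 3.8916.
t = e^3.8916 = 48.990.
T = 100·t = 4899 K → 4900 K to the nearest 100 K.

4900 K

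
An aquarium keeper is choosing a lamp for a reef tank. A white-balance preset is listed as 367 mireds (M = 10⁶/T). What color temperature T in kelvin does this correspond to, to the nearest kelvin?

T = 10⁶ / 367 = 2724.80 K → 2725 K.

2725 K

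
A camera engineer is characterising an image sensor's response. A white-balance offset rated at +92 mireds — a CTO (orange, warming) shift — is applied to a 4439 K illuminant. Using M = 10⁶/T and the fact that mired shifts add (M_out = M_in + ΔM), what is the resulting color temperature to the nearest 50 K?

M_in = 10⁶/4439 = 225.28 mireds.
M_out = 225.28 + (+92) = 317.28 mireds.
T_out = 10⁶/317.28 = 3151.8 K → 3150 K.

3150 K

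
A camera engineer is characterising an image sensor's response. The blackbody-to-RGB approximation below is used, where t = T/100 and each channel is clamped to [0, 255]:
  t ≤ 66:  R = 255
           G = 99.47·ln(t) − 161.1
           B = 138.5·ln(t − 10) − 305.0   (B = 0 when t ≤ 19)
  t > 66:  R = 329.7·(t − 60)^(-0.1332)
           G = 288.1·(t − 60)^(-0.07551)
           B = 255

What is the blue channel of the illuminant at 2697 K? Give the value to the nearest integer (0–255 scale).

t = 2697/100 = 26.97; the t ≤ 66 branch applies.
B = 138.5·ln(26.97 − 10) − 305.0 = 138.5·ln 16.97 − 305.0 = 138.5·2.8314 − 305.0 = 87.155.
Rounded: 87.

87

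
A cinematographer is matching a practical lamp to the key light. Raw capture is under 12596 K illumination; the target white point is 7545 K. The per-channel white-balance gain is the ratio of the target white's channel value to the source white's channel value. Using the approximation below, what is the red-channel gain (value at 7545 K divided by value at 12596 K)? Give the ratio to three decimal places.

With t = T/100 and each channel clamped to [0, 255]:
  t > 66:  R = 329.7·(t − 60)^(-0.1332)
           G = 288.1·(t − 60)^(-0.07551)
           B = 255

At 12596 K (t = 125.96):
  R = 329.7·(125.96 − 60)^(-0.1332) = 329.7·65.96^(-0.1332) = 329.7·0.57236 = 188.708.
At 7545 K (t = 75.45):
  R = 329.7·(75.45 − 60)^(-0.1332) = 329.7·15.45^(-0.1332) = 329.7·0.69444 = 228.957.
Gain = 228.957 / 188.708 = 1.2133 → 1.213.

1.213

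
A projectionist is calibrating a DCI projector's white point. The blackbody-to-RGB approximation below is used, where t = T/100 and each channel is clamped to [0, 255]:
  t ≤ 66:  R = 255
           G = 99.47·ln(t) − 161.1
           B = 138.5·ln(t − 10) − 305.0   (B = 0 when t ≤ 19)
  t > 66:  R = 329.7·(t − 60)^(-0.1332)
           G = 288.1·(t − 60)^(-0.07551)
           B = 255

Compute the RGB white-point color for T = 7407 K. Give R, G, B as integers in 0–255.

R=232, G=236, B=255

t = 7407/100 = 74.07; the t > 66 branch applies.
R = 329.7·(74.07 − 60)^(-0.1332) = 329.7·14.07^(-0.1332) = 329.7·0.70315 = 231.828.
G = 288.1·(74.07 − 60)^(-0.07551) = 288.1·14.07^(-0.07551) = 288.1·0.81902 = 235.958.
B = 255 by definition for t > 66.
Rounded: (232, 236, 255).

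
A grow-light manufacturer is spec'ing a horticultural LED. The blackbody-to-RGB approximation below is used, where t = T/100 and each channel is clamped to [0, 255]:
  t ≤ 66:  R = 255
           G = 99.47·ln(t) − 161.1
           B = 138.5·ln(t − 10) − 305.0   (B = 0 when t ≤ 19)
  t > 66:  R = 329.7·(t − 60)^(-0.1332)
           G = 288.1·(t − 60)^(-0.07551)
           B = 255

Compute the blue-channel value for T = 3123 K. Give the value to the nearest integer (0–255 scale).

t = 3123/100 = 31.23; the t ≤ 66 branch applies.
B = 138.5·ln(31.23 − 10) − 305.0 = 138.5·ln 21.23 − 305.0 = 138.5·3.0554 − 305.0 = 118.175.
Rounded: 118.

118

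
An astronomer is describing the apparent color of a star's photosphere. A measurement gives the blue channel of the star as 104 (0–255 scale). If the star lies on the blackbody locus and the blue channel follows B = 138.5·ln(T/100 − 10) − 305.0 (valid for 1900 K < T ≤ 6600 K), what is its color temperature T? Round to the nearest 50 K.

ln(t − 10) = (104 + 305.0) / 138.5 = 2.9531.
t − 10 = e^2.9531 = 19.165, so t = 29.165.
T = 100·t = 2916 K → 2900 K to the nearest 50 K.

2900 K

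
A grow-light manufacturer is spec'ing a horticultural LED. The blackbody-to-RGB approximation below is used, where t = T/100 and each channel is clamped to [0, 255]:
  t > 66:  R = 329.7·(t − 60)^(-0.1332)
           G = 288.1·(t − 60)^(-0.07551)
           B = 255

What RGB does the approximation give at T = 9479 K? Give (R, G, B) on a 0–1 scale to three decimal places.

(0.806, 0.864, 1.000)

t = 9479/100 = 94.79; the t > 66 branch applies.
R = 329.7·(94.79 − 60)^(-0.1332) = 329.7·34.79^(-0.1332) = 329.7·0.62327 = 205.493.
G = 288.1·(94.79 − 60)^(-0.07551) = 288.1·34.79^(-0.07551) = 288.1·0.76490 = 220.368.
B = 255 by definition for t > 66.
Dividing each by 255: (0.8059, 0.8642, 1.0000) → (0.806, 0.864, 1.000).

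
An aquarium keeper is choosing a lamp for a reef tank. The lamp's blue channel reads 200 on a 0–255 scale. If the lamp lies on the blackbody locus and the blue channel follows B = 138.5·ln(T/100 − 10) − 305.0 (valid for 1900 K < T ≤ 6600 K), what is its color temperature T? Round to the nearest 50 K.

ln(t − 10) = (200 + 305.0) / 138.5 = 3.6462.
t − 10 = e^3.6462 = 38.329, so t = 48.329.
T = 100·t = 4833 K → 4850 K to the nearest 50 K.

4850 K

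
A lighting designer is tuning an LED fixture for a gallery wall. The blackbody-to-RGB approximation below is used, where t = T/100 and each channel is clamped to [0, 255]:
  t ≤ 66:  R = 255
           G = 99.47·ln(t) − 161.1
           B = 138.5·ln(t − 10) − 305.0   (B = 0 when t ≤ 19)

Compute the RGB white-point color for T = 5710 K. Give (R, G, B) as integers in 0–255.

t = 5710/100 = 57.1; the t ≤ 66 branch applies.
R = 255 by definition for t ≤ 66.
G = 99.47·ln 57.1 − 161.1 = 99.47·4.0448 − 161.1 = 241.237.
B = 138.5·ln(57.1 − 10) − 305.0 = 138.5·ln 47.1 − 305.0 = 138.5·3.8523 − 305.0 = 228.540.
Rounded: (255, 241, 229).

(255, 241, 229)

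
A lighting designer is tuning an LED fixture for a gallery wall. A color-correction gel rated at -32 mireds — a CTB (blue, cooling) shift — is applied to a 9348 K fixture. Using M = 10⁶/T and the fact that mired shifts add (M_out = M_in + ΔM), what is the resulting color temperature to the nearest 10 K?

M_in = 10⁶/9348 = 106.97 mireds.
M_out = 106.97 + (-32) = 74.97 mireds.
T_out = 10⁶/74.97 = 13337.8 K → 13340 K.

13340 K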